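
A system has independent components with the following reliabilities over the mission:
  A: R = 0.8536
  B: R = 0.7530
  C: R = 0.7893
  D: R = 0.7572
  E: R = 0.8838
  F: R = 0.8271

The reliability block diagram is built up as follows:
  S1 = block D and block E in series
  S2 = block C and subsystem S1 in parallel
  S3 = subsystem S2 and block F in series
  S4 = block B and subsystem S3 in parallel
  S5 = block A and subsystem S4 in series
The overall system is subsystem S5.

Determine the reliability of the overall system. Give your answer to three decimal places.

Series (D and E): 0.75720 × 0.88380 = 0.66921
Parallel (C and [0.66921]): 1 − (1 − 0.78930)(1 − 0.66921) = 0.93030
Series ([0.93030] and F): 0.93030 × 0.82710 = 0.76945
Parallel (B and [0.76945]): 1 − (1 − 0.75300)(1 − 0.76945) = 0.94305
Series (A and [0.94305]): 0.85360 × 0.94305 = 0.805

0.805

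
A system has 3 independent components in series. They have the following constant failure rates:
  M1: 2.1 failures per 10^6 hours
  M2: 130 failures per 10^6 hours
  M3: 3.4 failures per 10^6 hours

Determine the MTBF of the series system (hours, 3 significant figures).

Series of exponential components: λ_sys = Σ λ_i
λ_sys = 0.0000021 + 0.00013 + 0.0000034 = 1.3550e-04 /h
MTBF = 1 / λ_sys = 7380 h

7380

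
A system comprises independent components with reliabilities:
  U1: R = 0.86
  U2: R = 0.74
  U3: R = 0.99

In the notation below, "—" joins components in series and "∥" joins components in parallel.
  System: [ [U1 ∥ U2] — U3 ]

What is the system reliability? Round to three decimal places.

Parallel (U1 and U2): 1 − (1 − 0.86000)(1 − 0.74000) = 0.96360
Series ([0.96360] and U3): 0.96360 × 0.99000 = 0.954

0.954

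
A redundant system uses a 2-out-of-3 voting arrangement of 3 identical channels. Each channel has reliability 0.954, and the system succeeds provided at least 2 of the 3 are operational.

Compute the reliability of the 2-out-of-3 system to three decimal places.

0.994

R = Σ_{i=2}^{3} C(3,i) p^i (1−p)^{3−i} with p = 0.954
C(3,2)·0.954^2·0.046^1 = 0.12560
C(3,3)·0.954^3·0.046^0 = 0.86825
Sum = 0.994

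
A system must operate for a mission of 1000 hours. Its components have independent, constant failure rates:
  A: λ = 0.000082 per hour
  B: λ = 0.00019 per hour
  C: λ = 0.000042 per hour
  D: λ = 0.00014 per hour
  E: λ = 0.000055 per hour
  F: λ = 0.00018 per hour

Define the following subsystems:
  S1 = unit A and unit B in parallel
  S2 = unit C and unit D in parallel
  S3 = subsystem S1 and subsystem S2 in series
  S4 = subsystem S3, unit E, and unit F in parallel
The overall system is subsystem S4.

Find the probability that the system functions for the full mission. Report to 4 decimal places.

0.9998

R(A) = exp(−0.000082 × 1000) = 0.921272
R(B) = exp(−0.00019 × 1000) = 0.826959
R(C) = exp(−0.000042 × 1000) = 0.958870
R(D) = exp(−0.00014 × 1000) = 0.869358
R(E) = exp(−0.000055 × 1000) = 0.946485
R(F) = exp(−0.00018 × 1000) = 0.835270
Parallel (A and B): 1 − (1 − 0.921272)(1 − 0.826959) = 0.986377
Parallel (C and D): 1 − (1 − 0.958870)(1 − 0.869358) = 0.994627
Series ([0.986377] and [0.994627]): 0.986377 × 0.994627 = 0.981077
Parallel ([0.981077], E, and F): 1 − (1 − 0.981077)(1 − 0.946485)(1 − 0.835270) = 0.9998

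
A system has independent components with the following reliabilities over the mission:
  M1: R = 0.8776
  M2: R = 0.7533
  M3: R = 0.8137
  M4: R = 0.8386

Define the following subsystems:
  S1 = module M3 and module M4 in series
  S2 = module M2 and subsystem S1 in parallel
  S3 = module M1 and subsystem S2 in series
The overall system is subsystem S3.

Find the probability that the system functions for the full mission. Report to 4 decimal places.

Series (M3 and M4): 0.813700 × 0.838600 = 0.682369
Parallel (M2 and [0.682369]): 1 − (1 − 0.753300)(1 − 0.682369) = 0.921640
Series (M1 and [0.921640]): 0.877600 × 0.921640 = 0.8088

0.8088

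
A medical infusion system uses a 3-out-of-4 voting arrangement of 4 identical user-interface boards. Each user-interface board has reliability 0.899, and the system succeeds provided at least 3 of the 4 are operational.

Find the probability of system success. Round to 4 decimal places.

0.9467

R = Σ_{i=3}^{4} C(4,i) p^i (1−p)^{4−i} with p = 0.899
C(4,3)·0.899^3·0.101^1 = 0.293535
C(4,4)·0.899^4·0.101^0 = 0.653189
Sum = 0.9467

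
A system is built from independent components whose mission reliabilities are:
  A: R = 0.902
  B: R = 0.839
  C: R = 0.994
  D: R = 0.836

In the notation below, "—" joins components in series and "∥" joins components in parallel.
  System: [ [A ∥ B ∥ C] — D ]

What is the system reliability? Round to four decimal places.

Parallel (A, B, and C): 1 − (1 − 0.902000)(1 − 0.839000)(1 − 0.994000) = 0.999905
Series ([0.999905] and D): 0.999905 × 0.836000 = 0.8359

0.8359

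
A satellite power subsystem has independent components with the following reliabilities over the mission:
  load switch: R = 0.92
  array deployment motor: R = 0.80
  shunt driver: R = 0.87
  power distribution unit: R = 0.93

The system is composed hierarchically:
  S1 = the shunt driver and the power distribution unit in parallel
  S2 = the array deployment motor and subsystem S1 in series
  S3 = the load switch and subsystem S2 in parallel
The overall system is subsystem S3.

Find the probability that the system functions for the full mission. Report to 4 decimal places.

0.9834

Parallel (shunt driver and power distribution unit): 1 − (1 − 0.870000)(1 − 0.930000) = 0.990900
Series (array deployment motor and [0.990900]): 0.800000 × 0.990900 = 0.792720
Parallel (load switch and [0.792720]): 1 − (1 − 0.920000)(1 − 0.792720) = 0.9834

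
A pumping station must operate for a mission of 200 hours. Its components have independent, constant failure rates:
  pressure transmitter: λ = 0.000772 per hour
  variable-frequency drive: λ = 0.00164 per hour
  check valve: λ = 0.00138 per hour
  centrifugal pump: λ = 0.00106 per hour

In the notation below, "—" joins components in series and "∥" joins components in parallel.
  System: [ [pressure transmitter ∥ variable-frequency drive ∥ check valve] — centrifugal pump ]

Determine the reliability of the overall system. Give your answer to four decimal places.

R(pressure transmitter) = exp(−0.000772 × 200) = 0.856929
R(variable-frequency drive) = exp(−0.00164 × 200) = 0.720363
R(check valve) = exp(−0.00138 × 200) = 0.758813
R(centrifugal pump) = exp(−0.00106 × 200) = 0.808965
Parallel (pressure transmitter, variable-frequency drive, and check valve): 1 − (1 − 0.856929)(1 − 0.720363)(1 − 0.758813) = 0.990351
Series ([0.990351] and centrifugal pump): 0.990351 × 0.808965 = 0.8012

0.8012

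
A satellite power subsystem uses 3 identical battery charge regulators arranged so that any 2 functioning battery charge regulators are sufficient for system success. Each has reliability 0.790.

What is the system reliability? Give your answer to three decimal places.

0.886

R = Σ_{i=2}^{3} C(3,i) p^i (1−p)^{3−i} with p = 0.790
C(3,2)·0.790^2·0.210^1 = 0.39318
C(3,3)·0.790^3·0.210^0 = 0.49304
Sum = 0.886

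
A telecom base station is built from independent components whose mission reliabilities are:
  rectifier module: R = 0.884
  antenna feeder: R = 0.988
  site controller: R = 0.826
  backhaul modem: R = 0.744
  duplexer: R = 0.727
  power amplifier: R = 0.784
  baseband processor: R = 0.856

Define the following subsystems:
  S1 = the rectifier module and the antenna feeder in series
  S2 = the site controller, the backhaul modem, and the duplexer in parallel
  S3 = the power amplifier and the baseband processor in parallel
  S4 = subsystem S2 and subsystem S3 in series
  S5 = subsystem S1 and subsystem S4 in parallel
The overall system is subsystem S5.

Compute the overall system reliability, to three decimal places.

0.995

Series (rectifier module and antenna feeder): 0.88400 × 0.98800 = 0.87339
Parallel (site controller, backhaul modem, and duplexer): 1 − (1 − 0.82600)(1 − 0.74400)(1 − 0.72700) = 0.98784
Parallel (power amplifier and baseband processor): 1 − (1 − 0.78400)(1 − 0.85600) = 0.96890
Series ([0.98784] and [0.96890]): 0.98784 × 0.96890 = 0.95712
Parallel ([0.87339] and [0.95712]): 1 − (1 − 0.87339)(1 − 0.95712) = 0.995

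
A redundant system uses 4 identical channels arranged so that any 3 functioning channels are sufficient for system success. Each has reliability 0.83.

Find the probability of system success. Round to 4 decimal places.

0.8634

R = Σ_{i=3}^{4} C(4,i) p^i (1−p)^{4−i} with p = 0.83
C(4,3)·0.83^3·0.17^1 = 0.388815
C(4,4)·0.83^4·0.17^0 = 0.474583
Sum = 0.8634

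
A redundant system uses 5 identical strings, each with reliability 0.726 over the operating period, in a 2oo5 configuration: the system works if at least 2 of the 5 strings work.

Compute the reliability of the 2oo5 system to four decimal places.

0.9780

R = Σ_{i=2}^{5} C(5,i) p^i (1−p)^{5−i} with p = 0.726
C(5,2)·0.726^2·0.274^3 = 0.108424
C(5,3)·0.726^3·0.274^2 = 0.287284
C(5,4)·0.726^4·0.274^1 = 0.380598
C(5,5)·0.726^5·0.274^0 = 0.201689
Sum = 0.9780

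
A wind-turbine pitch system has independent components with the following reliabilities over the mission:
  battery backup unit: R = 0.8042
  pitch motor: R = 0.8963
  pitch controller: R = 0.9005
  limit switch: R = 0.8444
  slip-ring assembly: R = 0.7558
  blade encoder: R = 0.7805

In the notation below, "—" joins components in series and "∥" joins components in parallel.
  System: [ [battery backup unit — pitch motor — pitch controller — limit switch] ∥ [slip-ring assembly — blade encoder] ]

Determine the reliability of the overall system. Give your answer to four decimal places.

0.8147

Series (battery backup unit, pitch motor, pitch controller, and limit switch): 0.804200 × 0.896300 × 0.900500 × 0.844400 = 0.548087
Series (slip-ring assembly and blade encoder): 0.755800 × 0.780500 = 0.589902
Parallel ([0.548087] and [0.589902]): 1 − (1 − 0.548087)(1 − 0.589902) = 0.8147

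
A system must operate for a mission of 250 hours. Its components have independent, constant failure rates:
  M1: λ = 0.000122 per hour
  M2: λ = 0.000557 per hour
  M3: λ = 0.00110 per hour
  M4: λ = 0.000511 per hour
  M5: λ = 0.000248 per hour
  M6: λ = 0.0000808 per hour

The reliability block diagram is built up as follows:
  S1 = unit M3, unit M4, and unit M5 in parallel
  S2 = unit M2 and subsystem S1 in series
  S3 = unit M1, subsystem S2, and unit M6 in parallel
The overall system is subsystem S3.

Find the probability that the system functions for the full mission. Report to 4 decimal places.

0.9999

R(M1) = exp(−0.000122 × 250) = 0.969960
R(M2) = exp(−0.000557 × 250) = 0.870010
R(M3) = exp(−0.00110 × 250) = 0.759572
R(M4) = exp(−0.000511 × 250) = 0.880073
R(M5) = exp(−0.000248 × 250) = 0.939883
R(M6) = exp(−0.0000808 × 250) = 0.980003
Parallel (M3, M4, and M5): 1 − (1 − 0.759572)(1 − 0.880073)(1 − 0.939883) = 0.998267
Series (M2 and [0.998267]): 0.870010 × 0.998267 = 0.868502
Parallel (M1, [0.868502], and M6): 1 − (1 − 0.969960)(1 − 0.868502)(1 − 0.980003) = 0.9999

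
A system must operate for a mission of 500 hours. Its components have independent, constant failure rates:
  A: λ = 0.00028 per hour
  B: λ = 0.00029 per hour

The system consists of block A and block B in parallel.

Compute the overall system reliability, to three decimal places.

0.982

R(A) = exp(−0.00028 × 500) = 0.86936
R(B) = exp(−0.00029 × 500) = 0.86502
Parallel (A and B): 1 − (1 − 0.86936)(1 − 0.86502) = 0.982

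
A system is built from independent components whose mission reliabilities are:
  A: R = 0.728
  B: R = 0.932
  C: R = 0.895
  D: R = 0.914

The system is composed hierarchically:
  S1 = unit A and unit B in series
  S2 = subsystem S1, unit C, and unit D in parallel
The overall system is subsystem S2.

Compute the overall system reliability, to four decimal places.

0.9971

Series (A and B): 0.728000 × 0.932000 = 0.678496
Parallel ([0.678496], C, and D): 1 − (1 − 0.678496)(1 − 0.895000)(1 − 0.914000) = 0.9971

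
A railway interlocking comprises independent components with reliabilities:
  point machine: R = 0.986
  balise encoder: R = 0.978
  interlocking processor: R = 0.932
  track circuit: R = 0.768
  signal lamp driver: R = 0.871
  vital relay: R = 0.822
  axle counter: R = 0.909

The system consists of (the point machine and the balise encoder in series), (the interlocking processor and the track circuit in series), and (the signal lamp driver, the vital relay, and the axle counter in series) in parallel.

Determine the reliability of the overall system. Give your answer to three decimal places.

Series (point machine and balise encoder): 0.98600 × 0.97800 = 0.96431
Series (interlocking processor and track circuit): 0.93200 × 0.76800 = 0.71578
Series (signal lamp driver, vital relay, and axle counter): 0.87100 × 0.82200 × 0.90900 = 0.65081
Parallel ([0.96431], [0.71578], and [0.65081]): 1 − (1 − 0.96431)(1 − 0.71578)(1 − 0.65081) = 0.996

0.996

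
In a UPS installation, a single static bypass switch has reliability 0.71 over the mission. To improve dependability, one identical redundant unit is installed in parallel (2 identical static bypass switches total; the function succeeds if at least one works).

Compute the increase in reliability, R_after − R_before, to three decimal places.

0.206

R_before = 0.71
R_after = 1 − (1 − 0.71)^2 = 0.916
ΔR = 0.916 − 0.71 = 0.206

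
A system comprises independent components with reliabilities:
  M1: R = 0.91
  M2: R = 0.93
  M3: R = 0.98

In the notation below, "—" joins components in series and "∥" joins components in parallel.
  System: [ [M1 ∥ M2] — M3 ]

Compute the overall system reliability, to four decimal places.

Parallel (M1 and M2): 1 − (1 − 0.910000)(1 − 0.930000) = 0.993700
Series ([0.993700] and M3): 0.993700 × 0.980000 = 0.9738

0.9738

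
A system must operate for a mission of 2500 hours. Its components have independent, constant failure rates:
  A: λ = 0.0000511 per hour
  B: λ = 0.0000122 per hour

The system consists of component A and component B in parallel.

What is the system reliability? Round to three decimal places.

0.996

R(A) = exp(−0.0000511 × 2500) = 0.88007
R(B) = exp(−0.0000122 × 2500) = 0.96996
Parallel (A and B): 1 − (1 − 0.88007)(1 − 0.96996) = 0.996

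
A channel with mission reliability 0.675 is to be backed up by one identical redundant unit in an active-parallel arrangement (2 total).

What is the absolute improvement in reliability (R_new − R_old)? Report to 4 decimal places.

0.2194

R_before = 0.675
R_after = 1 − (1 − 0.675)^2 = 0.8944
ΔR = 0.8944 − 0.675 = 0.2194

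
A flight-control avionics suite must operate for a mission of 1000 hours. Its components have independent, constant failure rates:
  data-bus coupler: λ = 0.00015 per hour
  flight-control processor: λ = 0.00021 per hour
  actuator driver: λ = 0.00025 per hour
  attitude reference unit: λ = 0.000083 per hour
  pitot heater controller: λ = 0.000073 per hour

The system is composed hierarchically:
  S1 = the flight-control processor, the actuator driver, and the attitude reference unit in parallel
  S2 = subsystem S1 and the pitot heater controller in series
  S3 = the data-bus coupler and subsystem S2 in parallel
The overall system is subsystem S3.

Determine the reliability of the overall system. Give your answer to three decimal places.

R(data-bus coupler) = exp(−0.00015 × 1000) = 0.86071
R(flight-control processor) = exp(−0.00021 × 1000) = 0.81058
R(actuator driver) = exp(−0.00025 × 1000) = 0.77880
R(attitude reference unit) = exp(−0.000083 × 1000) = 0.92035
R(pitot heater controller) = exp(−0.000073 × 1000) = 0.92960
Parallel (flight-control processor, actuator driver, and attitude reference unit): 1 − (1 − 0.81058)(1 − 0.77880)(1 − 0.92035) = 0.99666
Series ([0.99666] and pitot heater controller): 0.99666 × 0.92960 = 0.92650
Parallel (data-bus coupler and [0.92650]): 1 − (1 − 0.86071)(1 − 0.92650) = 0.990

0.990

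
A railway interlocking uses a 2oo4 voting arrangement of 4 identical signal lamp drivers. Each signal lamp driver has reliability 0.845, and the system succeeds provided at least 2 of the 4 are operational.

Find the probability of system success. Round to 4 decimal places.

R = Σ_{i=2}^{4} C(4,i) p^i (1−p)^{4−i} with p = 0.845
C(4,2)·0.845^2·0.155^2 = 0.102927
C(4,3)·0.845^3·0.155^1 = 0.374078
C(4,4)·0.845^4·0.155^0 = 0.509832
Sum = 0.9868

0.9868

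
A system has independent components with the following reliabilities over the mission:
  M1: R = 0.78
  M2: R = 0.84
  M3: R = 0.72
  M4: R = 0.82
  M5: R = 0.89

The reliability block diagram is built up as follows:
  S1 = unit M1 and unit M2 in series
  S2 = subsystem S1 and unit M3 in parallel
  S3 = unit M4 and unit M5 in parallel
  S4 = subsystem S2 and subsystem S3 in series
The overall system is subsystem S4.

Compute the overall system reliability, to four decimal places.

0.8856

Series (M1 and M2): 0.780000 × 0.840000 = 0.655200
Parallel ([0.655200] and M3): 1 − (1 − 0.655200)(1 − 0.720000) = 0.903456
Parallel (M4 and M5): 1 − (1 − 0.820000)(1 − 0.890000) = 0.980200
Series ([0.903456] and [0.980200]): 0.903456 × 0.980200 = 0.8856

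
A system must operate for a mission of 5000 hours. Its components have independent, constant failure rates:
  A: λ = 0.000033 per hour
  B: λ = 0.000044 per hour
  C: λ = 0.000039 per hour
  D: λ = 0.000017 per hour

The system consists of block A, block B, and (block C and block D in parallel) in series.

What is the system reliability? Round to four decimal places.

R(A) = exp(−0.000033 × 5000) = 0.847894
R(B) = exp(−0.000044 × 5000) = 0.802519
R(C) = exp(−0.000039 × 5000) = 0.822835
R(D) = exp(−0.000017 × 5000) = 0.918512
Parallel (C and D): 1 − (1 − 0.822835)(1 − 0.918512) = 0.985563
Series (A, B, and [0.985563]): 0.847894 × 0.802519 × 0.985563 = 0.6706

0.6706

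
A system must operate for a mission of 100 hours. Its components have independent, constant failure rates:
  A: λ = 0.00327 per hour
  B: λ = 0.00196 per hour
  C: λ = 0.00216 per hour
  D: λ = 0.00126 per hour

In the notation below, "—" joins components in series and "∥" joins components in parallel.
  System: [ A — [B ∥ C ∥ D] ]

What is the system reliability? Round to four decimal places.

R(A) = exp(−0.00327 × 100) = 0.721084
R(B) = exp(−0.00196 × 100) = 0.822012
R(C) = exp(−0.00216 × 100) = 0.805735
R(D) = exp(−0.00126 × 100) = 0.881615
Parallel (B, C, and D): 1 − (1 − 0.822012)(1 − 0.805735)(1 − 0.881615) = 0.995907
Series (A and [0.995907]): 0.721084 × 0.995907 = 0.7181

0.7181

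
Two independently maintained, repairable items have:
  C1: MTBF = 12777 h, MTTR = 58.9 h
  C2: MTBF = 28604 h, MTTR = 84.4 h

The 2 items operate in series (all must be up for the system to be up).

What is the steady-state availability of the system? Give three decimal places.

A(C1) = MTBF/(MTBF+MTTR) = 12777/(12777+58.9) = 0.995411
A(C2) = MTBF/(MTBF+MTTR) = 28604/(28604+84.4) = 0.997058
Series availability: 0.995411 × 0.997058 = 0.992

0.992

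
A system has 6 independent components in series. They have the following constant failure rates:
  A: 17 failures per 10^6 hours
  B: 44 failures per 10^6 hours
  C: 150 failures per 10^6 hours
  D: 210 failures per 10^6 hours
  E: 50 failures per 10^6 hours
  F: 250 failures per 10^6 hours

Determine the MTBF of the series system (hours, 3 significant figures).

1390

Series of exponential components: λ_sys = Σ λ_i
λ_sys = 0.000017 + 0.000044 + 0.00015 + 0.00021 + 0.000050 + 0.00025 = 7.2100e-04 /h
MTBF = 1 / λ_sys = 1390 h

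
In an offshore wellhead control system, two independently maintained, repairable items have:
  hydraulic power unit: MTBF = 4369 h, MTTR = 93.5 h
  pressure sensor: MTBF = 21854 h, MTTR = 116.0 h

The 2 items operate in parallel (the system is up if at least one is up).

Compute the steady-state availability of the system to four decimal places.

A(hydraulic power unit) = MTBF/(MTBF+MTTR) = 4369/(4369+93.5) = 0.979048
A(pressure sensor) = MTBF/(MTBF+MTTR) = 21854/(21854+116.0) = 0.994720
Parallel availability: 1 − (1 − 0.979048)(1 − 0.994720) = 0.9999

0.9999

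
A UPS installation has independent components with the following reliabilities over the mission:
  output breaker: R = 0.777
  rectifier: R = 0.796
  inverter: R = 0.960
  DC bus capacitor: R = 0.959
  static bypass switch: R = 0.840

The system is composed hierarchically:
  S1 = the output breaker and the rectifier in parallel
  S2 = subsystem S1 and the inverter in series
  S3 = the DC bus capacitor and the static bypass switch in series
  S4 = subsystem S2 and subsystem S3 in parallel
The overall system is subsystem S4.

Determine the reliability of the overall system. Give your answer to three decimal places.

Parallel (output breaker and rectifier): 1 − (1 − 0.77700)(1 − 0.79600) = 0.95451
Series ([0.95451] and inverter): 0.95451 × 0.96000 = 0.91633
Series (DC bus capacitor and static bypass switch): 0.95900 × 0.84000 = 0.80556
Parallel ([0.91633] and [0.80556]): 1 − (1 − 0.91633)(1 − 0.80556) = 0.984

0.984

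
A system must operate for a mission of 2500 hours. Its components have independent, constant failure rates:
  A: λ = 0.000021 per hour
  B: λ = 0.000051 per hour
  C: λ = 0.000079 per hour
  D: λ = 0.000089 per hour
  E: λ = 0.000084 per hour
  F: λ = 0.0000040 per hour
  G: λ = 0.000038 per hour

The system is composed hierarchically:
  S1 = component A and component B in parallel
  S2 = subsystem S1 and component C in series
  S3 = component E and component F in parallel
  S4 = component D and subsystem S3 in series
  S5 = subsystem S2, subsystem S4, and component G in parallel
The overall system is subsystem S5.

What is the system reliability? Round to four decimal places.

0.9966

R(A) = exp(−0.000021 × 2500) = 0.948854
R(B) = exp(−0.000051 × 2500) = 0.880293
R(C) = exp(−0.000079 × 2500) = 0.820780
R(D) = exp(−0.000089 × 2500) = 0.800515
R(E) = exp(−0.000084 × 2500) = 0.810584
R(F) = exp(−0.0000040 × 2500) = 0.990050
R(G) = exp(−0.000038 × 2500) = 0.909373
Parallel (A and B): 1 − (1 − 0.948854)(1 − 0.880293) = 0.993877
Series ([0.993877] and C): 0.993877 × 0.820780 = 0.815754
Parallel (E and F): 1 − (1 − 0.810584)(1 − 0.990050) = 0.998115
Series (D and [0.998115]): 0.800515 × 0.998115 = 0.799006
Parallel ([0.815754], [0.799006], and G): 1 − (1 − 0.815754)(1 − 0.799006)(1 − 0.909373) = 0.9966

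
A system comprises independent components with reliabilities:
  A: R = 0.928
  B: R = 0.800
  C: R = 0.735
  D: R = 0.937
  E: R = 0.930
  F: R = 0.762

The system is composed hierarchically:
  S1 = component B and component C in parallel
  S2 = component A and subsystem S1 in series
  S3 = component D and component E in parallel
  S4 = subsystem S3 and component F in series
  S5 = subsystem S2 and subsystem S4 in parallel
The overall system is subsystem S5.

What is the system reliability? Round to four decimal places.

0.9708

Parallel (B and C): 1 − (1 − 0.800000)(1 − 0.735000) = 0.947000
Series (A and [0.947000]): 0.928000 × 0.947000 = 0.878816
Parallel (D and E): 1 − (1 − 0.937000)(1 − 0.930000) = 0.995590
Series ([0.995590] and F): 0.995590 × 0.762000 = 0.758640
Parallel ([0.878816] and [0.758640]): 1 − (1 − 0.878816)(1 − 0.758640) = 0.9708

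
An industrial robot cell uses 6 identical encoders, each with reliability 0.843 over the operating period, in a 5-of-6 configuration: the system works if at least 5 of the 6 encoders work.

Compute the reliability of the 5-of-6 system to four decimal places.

0.7599

R = Σ_{i=5}^{6} C(6,i) p^i (1−p)^{6−i} with p = 0.843
C(6,5)·0.843^5·0.157^1 = 0.401041
C(6,6)·0.843^6·0.157^0 = 0.358893
Sum = 0.7599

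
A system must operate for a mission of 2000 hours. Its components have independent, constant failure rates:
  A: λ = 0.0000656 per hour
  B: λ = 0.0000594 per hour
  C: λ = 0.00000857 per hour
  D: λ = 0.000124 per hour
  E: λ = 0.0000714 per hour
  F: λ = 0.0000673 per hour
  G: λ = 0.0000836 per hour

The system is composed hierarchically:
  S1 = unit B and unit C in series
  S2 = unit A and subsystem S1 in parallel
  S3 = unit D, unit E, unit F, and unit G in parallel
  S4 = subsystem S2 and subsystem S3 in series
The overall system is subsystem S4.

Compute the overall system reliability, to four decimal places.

R(A) = exp(−0.0000656 × 2000) = 0.877042
R(B) = exp(−0.0000594 × 2000) = 0.887985
R(C) = exp(−0.00000857 × 2000) = 0.983006
R(D) = exp(−0.000124 × 2000) = 0.780360
R(E) = exp(−0.0000714 × 2000) = 0.866927
R(F) = exp(−0.0000673 × 2000) = 0.874065
R(G) = exp(−0.0000836 × 2000) = 0.846030
Series (B and C): 0.887985 × 0.983006 = 0.872895
Parallel (A and [0.872895]): 1 − (1 − 0.877042)(1 − 0.872895) = 0.984371
Parallel (D, E, F, and G): 1 − (1 − 0.780360)(1 − 0.866927)(1 − 0.874065)(1 − 0.846030) = 0.999433
Series ([0.984371] and [0.999433]): 0.984371 × 0.999433 = 0.9838

0.9838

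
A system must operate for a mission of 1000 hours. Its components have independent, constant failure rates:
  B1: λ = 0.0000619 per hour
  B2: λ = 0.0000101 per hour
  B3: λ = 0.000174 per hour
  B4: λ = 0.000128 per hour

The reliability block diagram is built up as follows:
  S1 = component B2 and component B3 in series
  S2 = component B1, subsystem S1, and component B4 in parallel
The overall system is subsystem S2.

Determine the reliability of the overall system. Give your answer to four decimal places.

R(B1) = exp(−0.0000619 × 1000) = 0.939977
R(B2) = exp(−0.0000101 × 1000) = 0.989951
R(B3) = exp(−0.000174 × 1000) = 0.840297
R(B4) = exp(−0.000128 × 1000) = 0.879853
Series (B2 and B3): 0.989951 × 0.840297 = 0.831853
Parallel (B1, [0.831853], and B4): 1 − (1 − 0.939977)(1 − 0.831853)(1 − 0.879853) = 0.9988

0.9988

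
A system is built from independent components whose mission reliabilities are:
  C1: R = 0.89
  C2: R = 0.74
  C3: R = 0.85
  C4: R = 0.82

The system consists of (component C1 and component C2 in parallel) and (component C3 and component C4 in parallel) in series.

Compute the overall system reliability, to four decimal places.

0.9452

Parallel (C1 and C2): 1 − (1 − 0.890000)(1 − 0.740000) = 0.971400
Parallel (C3 and C4): 1 − (1 − 0.850000)(1 − 0.820000) = 0.973000
Series ([0.971400] and [0.973000]): 0.971400 × 0.973000 = 0.9452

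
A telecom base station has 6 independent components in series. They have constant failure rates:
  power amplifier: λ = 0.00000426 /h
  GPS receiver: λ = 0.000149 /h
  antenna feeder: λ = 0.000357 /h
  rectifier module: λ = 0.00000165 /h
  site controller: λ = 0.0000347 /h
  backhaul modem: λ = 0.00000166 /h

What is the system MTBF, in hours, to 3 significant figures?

Series of exponential components: λ_sys = Σ λ_i
λ_sys = 0.00000426 + 0.000149 + 0.000357 + 0.00000165 + 0.0000347 + 0.00000166 = 5.4827e-04 /h
MTBF = 1 / λ_sys = 1820 h

1820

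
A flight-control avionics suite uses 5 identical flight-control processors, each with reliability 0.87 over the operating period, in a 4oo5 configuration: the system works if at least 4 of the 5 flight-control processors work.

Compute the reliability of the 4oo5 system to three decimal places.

0.871

R = Σ_{i=4}^{5} C(5,i) p^i (1−p)^{5−i} with p = 0.87
C(5,4)·0.87^4·0.13^1 = 0.37238
C(5,5)·0.87^5·0.13^0 = 0.49842
Sum = 0.871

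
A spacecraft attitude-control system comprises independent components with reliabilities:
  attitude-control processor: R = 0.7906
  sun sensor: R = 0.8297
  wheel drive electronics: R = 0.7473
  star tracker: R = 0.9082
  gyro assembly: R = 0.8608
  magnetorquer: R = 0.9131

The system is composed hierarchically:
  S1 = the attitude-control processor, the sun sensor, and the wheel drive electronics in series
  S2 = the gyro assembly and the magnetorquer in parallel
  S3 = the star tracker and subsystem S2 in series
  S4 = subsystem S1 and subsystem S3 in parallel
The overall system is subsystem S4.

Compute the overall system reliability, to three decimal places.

0.948

Series (attitude-control processor, sun sensor, and wheel drive electronics): 0.79060 × 0.82970 × 0.74730 = 0.49020
Parallel (gyro assembly and magnetorquer): 1 − (1 − 0.86080)(1 − 0.91310) = 0.98790
Series (star tracker and [0.98790]): 0.90820 × 0.98790 = 0.89721
Parallel ([0.49020] and [0.89721]): 1 − (1 − 0.49020)(1 − 0.89721) = 0.948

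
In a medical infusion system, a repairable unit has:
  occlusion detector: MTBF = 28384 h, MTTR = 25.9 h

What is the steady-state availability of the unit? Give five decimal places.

0.99909

A(occlusion detector) = MTBF/(MTBF+MTTR) = 28384/(28384+25.9) = 0.99909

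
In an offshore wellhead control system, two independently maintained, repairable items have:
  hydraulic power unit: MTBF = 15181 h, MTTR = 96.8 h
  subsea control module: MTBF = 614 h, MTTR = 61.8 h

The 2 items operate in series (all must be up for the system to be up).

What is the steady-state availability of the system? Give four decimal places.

A(hydraulic power unit) = MTBF/(MTBF+MTTR) = 15181/(15181+96.8) = 0.993664
A(subsea control module) = MTBF/(MTBF+MTTR) = 614/(614+61.8) = 0.908553
Series availability: 0.993664 × 0.908553 = 0.9028

0.9028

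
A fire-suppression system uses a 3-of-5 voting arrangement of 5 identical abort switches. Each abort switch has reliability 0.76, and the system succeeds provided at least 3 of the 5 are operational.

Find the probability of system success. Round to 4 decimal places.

0.9067

R = Σ_{i=3}^{5} C(5,i) p^i (1−p)^{5−i} with p = 0.76
C(5,3)·0.76^3·0.24^2 = 0.252850
C(5,4)·0.76^4·0.24^1 = 0.400346
C(5,5)·0.76^5·0.24^0 = 0.253553
Sum = 0.9067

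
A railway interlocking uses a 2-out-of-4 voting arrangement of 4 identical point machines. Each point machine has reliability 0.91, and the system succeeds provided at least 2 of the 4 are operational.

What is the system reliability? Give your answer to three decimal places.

R = Σ_{i=2}^{4} C(4,i) p^i (1−p)^{4−i} with p = 0.91
C(4,2)·0.91^2·0.09^2 = 0.04025
C(4,3)·0.91^3·0.09^1 = 0.27129
C(4,4)·0.91^4·0.09^0 = 0.68575
Sum = 0.997

0.997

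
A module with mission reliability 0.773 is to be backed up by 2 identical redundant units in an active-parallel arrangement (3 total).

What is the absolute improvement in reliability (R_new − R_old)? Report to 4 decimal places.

R_before = 0.773
R_after = 1 − (1 − 0.773)^3 = 0.9883
ΔR = 0.9883 − 0.773 = 0.2153

0.2153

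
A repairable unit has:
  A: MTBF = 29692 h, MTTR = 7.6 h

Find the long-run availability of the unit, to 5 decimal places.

0.99974

A(A) = MTBF/(MTBF+MTTR) = 29692/(29692+7.6) = 0.99974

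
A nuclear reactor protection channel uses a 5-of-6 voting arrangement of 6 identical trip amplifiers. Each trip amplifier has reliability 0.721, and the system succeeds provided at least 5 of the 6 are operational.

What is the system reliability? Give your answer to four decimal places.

R = Σ_{i=5}^{6} C(6,i) p^i (1−p)^{6−i} with p = 0.721
C(6,5)·0.721^5·0.279^1 = 0.326161
C(6,6)·0.721^6·0.279^0 = 0.140479
Sum = 0.4666

0.4666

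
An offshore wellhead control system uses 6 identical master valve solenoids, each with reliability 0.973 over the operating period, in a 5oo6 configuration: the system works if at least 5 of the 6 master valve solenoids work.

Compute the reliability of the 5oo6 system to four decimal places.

0.9898

R = Σ_{i=5}^{6} C(6,i) p^i (1−p)^{6−i} with p = 0.973
C(6,5)·0.973^5·0.027^1 = 0.141280
C(6,6)·0.973^6·0.027^0 = 0.848549
Sum = 0.9898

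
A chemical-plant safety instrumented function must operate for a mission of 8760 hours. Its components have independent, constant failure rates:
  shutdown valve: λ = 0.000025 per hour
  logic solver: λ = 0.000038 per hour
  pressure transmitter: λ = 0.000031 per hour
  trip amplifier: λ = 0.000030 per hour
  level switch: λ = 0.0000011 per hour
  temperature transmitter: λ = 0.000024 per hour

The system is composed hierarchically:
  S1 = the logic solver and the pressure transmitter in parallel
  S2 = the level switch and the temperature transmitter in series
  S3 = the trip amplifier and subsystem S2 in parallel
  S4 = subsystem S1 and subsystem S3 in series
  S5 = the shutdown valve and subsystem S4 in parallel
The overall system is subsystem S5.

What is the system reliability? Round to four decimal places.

0.9784

R(shutdown valve) = exp(−0.000025 × 8760) = 0.803322
R(logic solver) = exp(−0.000038 × 8760) = 0.716856
R(pressure transmitter) = exp(−0.000031 × 8760) = 0.762190
R(trip amplifier) = exp(−0.000030 × 8760) = 0.768896
R(level switch) = exp(−0.0000011 × 8760) = 0.990410
R(temperature transmitter) = exp(−0.000024 × 8760) = 0.810390
Parallel (logic solver and pressure transmitter): 1 − (1 − 0.716856)(1 − 0.762190) = 0.932666
Series (level switch and temperature transmitter): 0.990410 × 0.810390 = 0.802618
Parallel (trip amplifier and [0.802618]): 1 − (1 − 0.768896)(1 − 0.802618) = 0.954384
Series ([0.932666] and [0.954384]): 0.932666 × 0.954384 = 0.890122
Parallel (shutdown valve and [0.890122]): 1 − (1 − 0.803322)(1 − 0.890122) = 0.9784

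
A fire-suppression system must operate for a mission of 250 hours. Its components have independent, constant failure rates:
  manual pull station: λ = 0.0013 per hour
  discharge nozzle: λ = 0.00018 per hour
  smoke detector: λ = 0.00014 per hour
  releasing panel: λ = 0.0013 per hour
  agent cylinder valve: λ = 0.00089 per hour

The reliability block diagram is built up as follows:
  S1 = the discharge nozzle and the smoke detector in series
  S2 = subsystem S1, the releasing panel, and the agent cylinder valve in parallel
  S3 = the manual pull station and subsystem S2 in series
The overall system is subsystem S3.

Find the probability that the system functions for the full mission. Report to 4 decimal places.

R(manual pull station) = exp(−0.0013 × 250) = 0.722527
R(discharge nozzle) = exp(−0.00018 × 250) = 0.955997
R(smoke detector) = exp(−0.00014 × 250) = 0.965605
R(releasing panel) = exp(−0.0013 × 250) = 0.722527
R(agent cylinder valve) = exp(−0.00089 × 250) = 0.800515
Series (discharge nozzle and smoke detector): 0.955997 × 0.965605 = 0.923115
Parallel ([0.923115], releasing panel, and agent cylinder valve): 1 − (1 − 0.923115)(1 − 0.722527)(1 − 0.800515) = 0.995744
Series (manual pull station and [0.995744]): 0.722527 × 0.995744 = 0.7195

0.7195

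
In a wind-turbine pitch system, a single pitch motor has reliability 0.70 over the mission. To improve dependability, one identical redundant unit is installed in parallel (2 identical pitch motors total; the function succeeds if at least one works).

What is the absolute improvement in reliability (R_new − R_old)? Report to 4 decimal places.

R_before = 0.70
R_after = 1 − (1 − 0.70)^2 = 0.9100
ΔR = 0.9100 − 0.70 = 0.2100

0.2100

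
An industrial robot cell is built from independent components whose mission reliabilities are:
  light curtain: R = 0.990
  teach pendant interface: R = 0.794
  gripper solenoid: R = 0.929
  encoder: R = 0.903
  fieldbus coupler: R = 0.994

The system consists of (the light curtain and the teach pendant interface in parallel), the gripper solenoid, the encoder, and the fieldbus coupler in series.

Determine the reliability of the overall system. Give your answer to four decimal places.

Parallel (light curtain and teach pendant interface): 1 − (1 − 0.990000)(1 − 0.794000) = 0.997940
Series ([0.997940], gripper solenoid, encoder, and fieldbus coupler): 0.997940 × 0.929000 × 0.903000 × 0.994000 = 0.8321

0.8321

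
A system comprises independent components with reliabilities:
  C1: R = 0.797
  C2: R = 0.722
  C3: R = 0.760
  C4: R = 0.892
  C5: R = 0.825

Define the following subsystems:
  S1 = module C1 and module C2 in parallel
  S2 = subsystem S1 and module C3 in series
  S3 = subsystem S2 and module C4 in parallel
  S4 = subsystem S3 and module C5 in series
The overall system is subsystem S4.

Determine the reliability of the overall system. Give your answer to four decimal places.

0.7998

Parallel (C1 and C2): 1 − (1 − 0.797000)(1 − 0.722000) = 0.943566
Series ([0.943566] and C3): 0.943566 × 0.760000 = 0.717110
Parallel ([0.717110] and C4): 1 − (1 − 0.717110)(1 − 0.892000) = 0.969448
Series ([0.969448] and C5): 0.969448 × 0.825000 = 0.7998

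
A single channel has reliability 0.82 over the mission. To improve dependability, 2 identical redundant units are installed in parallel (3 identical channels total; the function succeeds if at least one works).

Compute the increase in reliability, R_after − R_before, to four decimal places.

R_before = 0.82
R_after = 1 − (1 − 0.82)^3 = 0.9942
ΔR = 0.9942 − 0.82 = 0.1742

0.1742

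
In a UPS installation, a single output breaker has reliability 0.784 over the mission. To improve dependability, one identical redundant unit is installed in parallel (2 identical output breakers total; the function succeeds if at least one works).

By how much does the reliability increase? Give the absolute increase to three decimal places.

R_before = 0.784
R_after = 1 − (1 − 0.784)^2 = 0.953
ΔR = 0.953 − 0.784 = 0.169

0.169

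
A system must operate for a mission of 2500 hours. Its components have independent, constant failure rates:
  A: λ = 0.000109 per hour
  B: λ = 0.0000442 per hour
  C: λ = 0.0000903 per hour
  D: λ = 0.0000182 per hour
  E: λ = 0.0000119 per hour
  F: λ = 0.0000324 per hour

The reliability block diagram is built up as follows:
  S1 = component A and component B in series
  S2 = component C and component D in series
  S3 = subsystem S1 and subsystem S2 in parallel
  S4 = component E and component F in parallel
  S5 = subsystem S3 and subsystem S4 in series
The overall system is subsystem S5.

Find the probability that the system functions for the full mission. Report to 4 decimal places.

0.9223

R(A) = exp(−0.000109 × 2500) = 0.761473
R(B) = exp(−0.0000442 × 2500) = 0.895386
R(C) = exp(−0.0000903 × 2500) = 0.797918
R(D) = exp(−0.0000182 × 2500) = 0.955520
R(E) = exp(−0.0000119 × 2500) = 0.970688
R(F) = exp(−0.0000324 × 2500) = 0.922194
Series (A and B): 0.761473 × 0.895386 = 0.681812
Series (C and D): 0.797918 × 0.955520 = 0.762427
Parallel ([0.681812] and [0.762427]): 1 − (1 − 0.681812)(1 − 0.762427) = 0.924407
Parallel (E and F): 1 − (1 − 0.970688)(1 − 0.922194) = 0.997719
Series ([0.924407] and [0.997719]): 0.924407 × 0.997719 = 0.9223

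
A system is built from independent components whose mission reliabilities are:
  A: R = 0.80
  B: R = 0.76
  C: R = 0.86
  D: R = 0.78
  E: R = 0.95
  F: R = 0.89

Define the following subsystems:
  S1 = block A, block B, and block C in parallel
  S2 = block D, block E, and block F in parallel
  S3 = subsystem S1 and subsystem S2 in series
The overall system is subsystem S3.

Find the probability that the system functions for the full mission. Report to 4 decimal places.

Parallel (A, B, and C): 1 − (1 − 0.800000)(1 − 0.760000)(1 − 0.860000) = 0.993280
Parallel (D, E, and F): 1 − (1 − 0.780000)(1 − 0.950000)(1 − 0.890000) = 0.998790
Series ([0.993280] and [0.998790]): 0.993280 × 0.998790 = 0.9921

0.9921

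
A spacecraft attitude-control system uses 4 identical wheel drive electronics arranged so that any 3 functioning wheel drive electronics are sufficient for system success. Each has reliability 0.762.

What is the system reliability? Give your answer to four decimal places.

0.7584

R = Σ_{i=3}^{4} C(4,i) p^i (1−p)^{4−i} with p = 0.762
C(4,3)·0.762^3·0.238^1 = 0.421213
C(4,4)·0.762^4·0.238^0 = 0.337147
Sum = 0.7584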